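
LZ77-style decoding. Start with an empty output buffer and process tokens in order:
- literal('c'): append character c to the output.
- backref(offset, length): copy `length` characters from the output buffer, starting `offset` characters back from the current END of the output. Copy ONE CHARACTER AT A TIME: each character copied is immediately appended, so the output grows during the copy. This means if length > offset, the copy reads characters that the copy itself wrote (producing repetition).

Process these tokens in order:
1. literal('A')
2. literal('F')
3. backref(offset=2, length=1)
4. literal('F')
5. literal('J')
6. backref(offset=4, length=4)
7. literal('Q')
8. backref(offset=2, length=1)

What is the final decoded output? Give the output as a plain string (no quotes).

Answer: AFAFJFAFJQJ

Derivation:
Token 1: literal('A'). Output: "A"
Token 2: literal('F'). Output: "AF"
Token 3: backref(off=2, len=1). Copied 'A' from pos 0. Output: "AFA"
Token 4: literal('F'). Output: "AFAF"
Token 5: literal('J'). Output: "AFAFJ"
Token 6: backref(off=4, len=4). Copied 'FAFJ' from pos 1. Output: "AFAFJFAFJ"
Token 7: literal('Q'). Output: "AFAFJFAFJQ"
Token 8: backref(off=2, len=1). Copied 'J' from pos 8. Output: "AFAFJFAFJQJ"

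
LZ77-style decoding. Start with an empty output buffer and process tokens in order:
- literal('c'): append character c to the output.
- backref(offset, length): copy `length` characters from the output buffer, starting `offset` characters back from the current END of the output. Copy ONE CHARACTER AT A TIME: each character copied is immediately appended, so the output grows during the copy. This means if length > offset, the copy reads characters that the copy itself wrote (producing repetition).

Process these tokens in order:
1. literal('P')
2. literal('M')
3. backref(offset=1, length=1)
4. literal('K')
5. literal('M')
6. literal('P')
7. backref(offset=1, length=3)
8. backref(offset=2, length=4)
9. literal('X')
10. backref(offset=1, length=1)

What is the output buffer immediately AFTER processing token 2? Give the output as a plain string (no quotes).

Answer: PM

Derivation:
Token 1: literal('P'). Output: "P"
Token 2: literal('M'). Output: "PM"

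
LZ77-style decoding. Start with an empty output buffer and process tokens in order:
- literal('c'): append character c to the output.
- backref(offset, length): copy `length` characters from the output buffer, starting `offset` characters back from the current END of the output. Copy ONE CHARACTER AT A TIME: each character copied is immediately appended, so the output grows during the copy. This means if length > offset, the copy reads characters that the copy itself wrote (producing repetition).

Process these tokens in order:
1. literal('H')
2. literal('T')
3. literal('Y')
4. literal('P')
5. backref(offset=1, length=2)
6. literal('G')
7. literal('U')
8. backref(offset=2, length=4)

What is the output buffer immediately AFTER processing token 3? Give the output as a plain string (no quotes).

Answer: HTY

Derivation:
Token 1: literal('H'). Output: "H"
Token 2: literal('T'). Output: "HT"
Token 3: literal('Y'). Output: "HTY"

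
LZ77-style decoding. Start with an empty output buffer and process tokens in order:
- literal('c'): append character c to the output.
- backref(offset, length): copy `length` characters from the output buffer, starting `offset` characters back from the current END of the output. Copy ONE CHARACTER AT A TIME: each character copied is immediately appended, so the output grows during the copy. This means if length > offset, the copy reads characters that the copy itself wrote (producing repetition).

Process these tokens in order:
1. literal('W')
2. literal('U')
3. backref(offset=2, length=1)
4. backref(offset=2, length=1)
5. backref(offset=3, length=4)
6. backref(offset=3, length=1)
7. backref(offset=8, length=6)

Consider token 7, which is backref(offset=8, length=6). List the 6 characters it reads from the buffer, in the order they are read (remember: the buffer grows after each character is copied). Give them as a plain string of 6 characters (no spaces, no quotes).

Token 1: literal('W'). Output: "W"
Token 2: literal('U'). Output: "WU"
Token 3: backref(off=2, len=1). Copied 'W' from pos 0. Output: "WUW"
Token 4: backref(off=2, len=1). Copied 'U' from pos 1. Output: "WUWU"
Token 5: backref(off=3, len=4) (overlapping!). Copied 'UWUU' from pos 1. Output: "WUWUUWUU"
Token 6: backref(off=3, len=1). Copied 'W' from pos 5. Output: "WUWUUWUUW"
Token 7: backref(off=8, len=6). Buffer before: "WUWUUWUUW" (len 9)
  byte 1: read out[1]='U', append. Buffer now: "WUWUUWUUWU"
  byte 2: read out[2]='W', append. Buffer now: "WUWUUWUUWUW"
  byte 3: read out[3]='U', append. Buffer now: "WUWUUWUUWUWU"
  byte 4: read out[4]='U', append. Buffer now: "WUWUUWUUWUWUU"
  byte 5: read out[5]='W', append. Buffer now: "WUWUUWUUWUWUUW"
  byte 6: read out[6]='U', append. Buffer now: "WUWUUWUUWUWUUWU"

Answer: UWUUWU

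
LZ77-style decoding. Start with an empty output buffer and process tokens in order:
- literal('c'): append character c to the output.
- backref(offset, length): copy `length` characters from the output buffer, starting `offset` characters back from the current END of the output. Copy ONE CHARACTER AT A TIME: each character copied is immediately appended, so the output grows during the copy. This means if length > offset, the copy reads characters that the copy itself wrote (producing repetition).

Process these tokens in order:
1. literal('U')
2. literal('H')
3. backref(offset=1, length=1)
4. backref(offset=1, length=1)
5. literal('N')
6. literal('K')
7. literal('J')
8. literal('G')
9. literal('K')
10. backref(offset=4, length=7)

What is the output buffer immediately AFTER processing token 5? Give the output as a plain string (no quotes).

Token 1: literal('U'). Output: "U"
Token 2: literal('H'). Output: "UH"
Token 3: backref(off=1, len=1). Copied 'H' from pos 1. Output: "UHH"
Token 4: backref(off=1, len=1). Copied 'H' from pos 2. Output: "UHHH"
Token 5: literal('N'). Output: "UHHHN"

Answer: UHHHN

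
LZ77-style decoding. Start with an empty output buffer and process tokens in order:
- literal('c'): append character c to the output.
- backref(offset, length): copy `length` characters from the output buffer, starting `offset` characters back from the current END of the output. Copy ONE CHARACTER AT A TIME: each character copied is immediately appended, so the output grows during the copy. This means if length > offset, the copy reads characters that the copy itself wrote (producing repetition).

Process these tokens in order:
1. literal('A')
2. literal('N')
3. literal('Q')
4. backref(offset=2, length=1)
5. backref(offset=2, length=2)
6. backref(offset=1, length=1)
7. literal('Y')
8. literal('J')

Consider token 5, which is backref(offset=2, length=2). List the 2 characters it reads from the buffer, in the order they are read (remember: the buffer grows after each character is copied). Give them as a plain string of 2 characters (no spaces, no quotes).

Answer: QN

Derivation:
Token 1: literal('A'). Output: "A"
Token 2: literal('N'). Output: "AN"
Token 3: literal('Q'). Output: "ANQ"
Token 4: backref(off=2, len=1). Copied 'N' from pos 1. Output: "ANQN"
Token 5: backref(off=2, len=2). Buffer before: "ANQN" (len 4)
  byte 1: read out[2]='Q', append. Buffer now: "ANQNQ"
  byte 2: read out[3]='N', append. Buffer now: "ANQNQN"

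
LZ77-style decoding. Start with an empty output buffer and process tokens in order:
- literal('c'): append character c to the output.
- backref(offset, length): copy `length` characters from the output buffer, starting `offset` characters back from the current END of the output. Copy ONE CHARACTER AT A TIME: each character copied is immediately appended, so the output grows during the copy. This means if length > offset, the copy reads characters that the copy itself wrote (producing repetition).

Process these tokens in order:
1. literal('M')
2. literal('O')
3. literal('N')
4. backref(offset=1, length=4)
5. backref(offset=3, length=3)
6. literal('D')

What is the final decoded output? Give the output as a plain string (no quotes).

Token 1: literal('M'). Output: "M"
Token 2: literal('O'). Output: "MO"
Token 3: literal('N'). Output: "MON"
Token 4: backref(off=1, len=4) (overlapping!). Copied 'NNNN' from pos 2. Output: "MONNNNN"
Token 5: backref(off=3, len=3). Copied 'NNN' from pos 4. Output: "MONNNNNNNN"
Token 6: literal('D'). Output: "MONNNNNNNND"

Answer: MONNNNNNNND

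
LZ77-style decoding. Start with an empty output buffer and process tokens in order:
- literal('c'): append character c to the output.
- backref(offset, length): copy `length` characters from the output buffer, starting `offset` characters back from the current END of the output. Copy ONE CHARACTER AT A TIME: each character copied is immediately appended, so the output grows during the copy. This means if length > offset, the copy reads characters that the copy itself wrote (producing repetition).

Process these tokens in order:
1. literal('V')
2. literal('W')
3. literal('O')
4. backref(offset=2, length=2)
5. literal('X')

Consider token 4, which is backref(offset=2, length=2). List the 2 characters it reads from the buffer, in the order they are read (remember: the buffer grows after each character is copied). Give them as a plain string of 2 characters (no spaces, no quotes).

Answer: WO

Derivation:
Token 1: literal('V'). Output: "V"
Token 2: literal('W'). Output: "VW"
Token 3: literal('O'). Output: "VWO"
Token 4: backref(off=2, len=2). Buffer before: "VWO" (len 3)
  byte 1: read out[1]='W', append. Buffer now: "VWOW"
  byte 2: read out[2]='O', append. Buffer now: "VWOWO"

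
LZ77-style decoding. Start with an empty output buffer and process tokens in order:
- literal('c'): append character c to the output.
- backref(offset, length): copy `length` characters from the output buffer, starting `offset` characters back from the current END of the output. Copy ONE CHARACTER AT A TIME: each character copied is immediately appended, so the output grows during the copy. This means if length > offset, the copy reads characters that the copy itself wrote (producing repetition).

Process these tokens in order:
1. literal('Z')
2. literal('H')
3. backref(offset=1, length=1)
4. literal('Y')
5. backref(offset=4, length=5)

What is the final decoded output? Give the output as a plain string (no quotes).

Token 1: literal('Z'). Output: "Z"
Token 2: literal('H'). Output: "ZH"
Token 3: backref(off=1, len=1). Copied 'H' from pos 1. Output: "ZHH"
Token 4: literal('Y'). Output: "ZHHY"
Token 5: backref(off=4, len=5) (overlapping!). Copied 'ZHHYZ' from pos 0. Output: "ZHHYZHHYZ"

Answer: ZHHYZHHYZ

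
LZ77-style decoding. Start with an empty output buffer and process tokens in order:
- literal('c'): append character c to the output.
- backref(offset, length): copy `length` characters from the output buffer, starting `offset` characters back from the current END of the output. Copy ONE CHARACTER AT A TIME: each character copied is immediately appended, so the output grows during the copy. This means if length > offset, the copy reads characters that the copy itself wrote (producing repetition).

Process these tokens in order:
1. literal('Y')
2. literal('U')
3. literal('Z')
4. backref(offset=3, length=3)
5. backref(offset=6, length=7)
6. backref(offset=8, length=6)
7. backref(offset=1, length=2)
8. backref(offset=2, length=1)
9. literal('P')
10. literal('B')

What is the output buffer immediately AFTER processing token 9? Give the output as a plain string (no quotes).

Token 1: literal('Y'). Output: "Y"
Token 2: literal('U'). Output: "YU"
Token 3: literal('Z'). Output: "YUZ"
Token 4: backref(off=3, len=3). Copied 'YUZ' from pos 0. Output: "YUZYUZ"
Token 5: backref(off=6, len=7) (overlapping!). Copied 'YUZYUZY' from pos 0. Output: "YUZYUZYUZYUZY"
Token 6: backref(off=8, len=6). Copied 'ZYUZYU' from pos 5. Output: "YUZYUZYUZYUZYZYUZYU"
Token 7: backref(off=1, len=2) (overlapping!). Copied 'UU' from pos 18. Output: "YUZYUZYUZYUZYZYUZYUUU"
Token 8: backref(off=2, len=1). Copied 'U' from pos 19. Output: "YUZYUZYUZYUZYZYUZYUUUU"
Token 9: literal('P'). Output: "YUZYUZYUZYUZYZYUZYUUUUP"

Answer: YUZYUZYUZYUZYZYUZYUUUUP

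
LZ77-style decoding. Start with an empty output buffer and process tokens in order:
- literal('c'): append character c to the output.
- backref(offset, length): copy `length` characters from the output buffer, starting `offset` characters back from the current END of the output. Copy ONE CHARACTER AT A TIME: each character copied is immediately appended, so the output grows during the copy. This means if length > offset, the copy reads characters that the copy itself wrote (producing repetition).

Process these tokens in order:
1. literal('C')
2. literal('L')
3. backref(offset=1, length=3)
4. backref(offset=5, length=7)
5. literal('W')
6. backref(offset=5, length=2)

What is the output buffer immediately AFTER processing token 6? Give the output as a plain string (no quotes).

Token 1: literal('C'). Output: "C"
Token 2: literal('L'). Output: "CL"
Token 3: backref(off=1, len=3) (overlapping!). Copied 'LLL' from pos 1. Output: "CLLLL"
Token 4: backref(off=5, len=7) (overlapping!). Copied 'CLLLLCL' from pos 0. Output: "CLLLLCLLLLCL"
Token 5: literal('W'). Output: "CLLLLCLLLLCLW"
Token 6: backref(off=5, len=2). Copied 'LL' from pos 8. Output: "CLLLLCLLLLCLWLL"

Answer: CLLLLCLLLLCLWLL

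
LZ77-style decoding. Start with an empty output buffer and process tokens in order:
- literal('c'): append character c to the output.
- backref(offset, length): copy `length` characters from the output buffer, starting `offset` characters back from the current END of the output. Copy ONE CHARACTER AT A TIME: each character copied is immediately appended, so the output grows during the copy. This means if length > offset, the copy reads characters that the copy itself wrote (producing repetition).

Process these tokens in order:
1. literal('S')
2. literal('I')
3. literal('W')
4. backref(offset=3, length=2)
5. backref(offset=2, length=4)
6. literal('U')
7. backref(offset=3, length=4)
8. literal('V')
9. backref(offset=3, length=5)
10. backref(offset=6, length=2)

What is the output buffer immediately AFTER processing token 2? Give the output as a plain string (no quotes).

Token 1: literal('S'). Output: "S"
Token 2: literal('I'). Output: "SI"

Answer: SI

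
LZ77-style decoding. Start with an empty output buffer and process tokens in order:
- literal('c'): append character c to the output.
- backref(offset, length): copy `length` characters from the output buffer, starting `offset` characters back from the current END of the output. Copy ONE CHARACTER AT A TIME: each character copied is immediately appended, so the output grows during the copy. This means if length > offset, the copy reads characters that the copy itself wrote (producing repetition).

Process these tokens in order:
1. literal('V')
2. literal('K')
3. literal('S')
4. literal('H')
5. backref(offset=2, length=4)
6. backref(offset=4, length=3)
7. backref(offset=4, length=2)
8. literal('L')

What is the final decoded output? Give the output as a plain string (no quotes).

Token 1: literal('V'). Output: "V"
Token 2: literal('K'). Output: "VK"
Token 3: literal('S'). Output: "VKS"
Token 4: literal('H'). Output: "VKSH"
Token 5: backref(off=2, len=4) (overlapping!). Copied 'SHSH' from pos 2. Output: "VKSHSHSH"
Token 6: backref(off=4, len=3). Copied 'SHS' from pos 4. Output: "VKSHSHSHSHS"
Token 7: backref(off=4, len=2). Copied 'HS' from pos 7. Output: "VKSHSHSHSHSHS"
Token 8: literal('L'). Output: "VKSHSHSHSHSHSL"

Answer: VKSHSHSHSHSHSL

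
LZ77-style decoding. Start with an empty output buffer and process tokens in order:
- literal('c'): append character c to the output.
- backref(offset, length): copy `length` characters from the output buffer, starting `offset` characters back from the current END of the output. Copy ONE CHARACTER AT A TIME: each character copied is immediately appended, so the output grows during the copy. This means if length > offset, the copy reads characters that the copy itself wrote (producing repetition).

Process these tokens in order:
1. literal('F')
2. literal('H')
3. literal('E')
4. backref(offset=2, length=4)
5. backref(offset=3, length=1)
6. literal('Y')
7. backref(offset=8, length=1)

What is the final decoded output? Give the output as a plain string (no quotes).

Token 1: literal('F'). Output: "F"
Token 2: literal('H'). Output: "FH"
Token 3: literal('E'). Output: "FHE"
Token 4: backref(off=2, len=4) (overlapping!). Copied 'HEHE' from pos 1. Output: "FHEHEHE"
Token 5: backref(off=3, len=1). Copied 'E' from pos 4. Output: "FHEHEHEE"
Token 6: literal('Y'). Output: "FHEHEHEEY"
Token 7: backref(off=8, len=1). Copied 'H' from pos 1. Output: "FHEHEHEEYH"

Answer: FHEHEHEEYH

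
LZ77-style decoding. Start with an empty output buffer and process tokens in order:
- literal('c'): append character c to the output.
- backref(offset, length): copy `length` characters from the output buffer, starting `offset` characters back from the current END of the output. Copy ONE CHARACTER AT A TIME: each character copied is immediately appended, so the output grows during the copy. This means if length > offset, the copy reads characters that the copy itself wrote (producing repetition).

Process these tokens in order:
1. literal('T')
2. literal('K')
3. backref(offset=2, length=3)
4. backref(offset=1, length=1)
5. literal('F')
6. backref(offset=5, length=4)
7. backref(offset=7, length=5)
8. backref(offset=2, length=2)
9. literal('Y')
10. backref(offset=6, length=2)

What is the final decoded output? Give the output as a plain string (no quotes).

Token 1: literal('T'). Output: "T"
Token 2: literal('K'). Output: "TK"
Token 3: backref(off=2, len=3) (overlapping!). Copied 'TKT' from pos 0. Output: "TKTKT"
Token 4: backref(off=1, len=1). Copied 'T' from pos 4. Output: "TKTKTT"
Token 5: literal('F'). Output: "TKTKTTF"
Token 6: backref(off=5, len=4). Copied 'TKTT' from pos 2. Output: "TKTKTTFTKTT"
Token 7: backref(off=7, len=5). Copied 'TTFTK' from pos 4. Output: "TKTKTTFTKTTTTFTK"
Token 8: backref(off=2, len=2). Copied 'TK' from pos 14. Output: "TKTKTTFTKTTTTFTKTK"
Token 9: literal('Y'). Output: "TKTKTTFTKTTTTFTKTKY"
Token 10: backref(off=6, len=2). Copied 'FT' from pos 13. Output: "TKTKTTFTKTTTTFTKTKYFT"

Answer: TKTKTTFTKTTTTFTKTKYFT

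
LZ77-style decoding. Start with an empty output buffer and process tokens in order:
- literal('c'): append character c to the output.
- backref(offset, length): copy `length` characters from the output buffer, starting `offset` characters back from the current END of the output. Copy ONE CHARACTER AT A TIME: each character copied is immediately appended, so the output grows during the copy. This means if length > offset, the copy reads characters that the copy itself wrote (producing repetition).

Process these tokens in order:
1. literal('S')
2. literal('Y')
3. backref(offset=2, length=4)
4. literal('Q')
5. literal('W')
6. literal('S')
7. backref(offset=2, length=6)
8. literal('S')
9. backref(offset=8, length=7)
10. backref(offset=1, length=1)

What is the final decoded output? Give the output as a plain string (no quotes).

Token 1: literal('S'). Output: "S"
Token 2: literal('Y'). Output: "SY"
Token 3: backref(off=2, len=4) (overlapping!). Copied 'SYSY' from pos 0. Output: "SYSYSY"
Token 4: literal('Q'). Output: "SYSYSYQ"
Token 5: literal('W'). Output: "SYSYSYQW"
Token 6: literal('S'). Output: "SYSYSYQWS"
Token 7: backref(off=2, len=6) (overlapping!). Copied 'WSWSWS' from pos 7. Output: "SYSYSYQWSWSWSWS"
Token 8: literal('S'). Output: "SYSYSYQWSWSWSWSS"
Token 9: backref(off=8, len=7). Copied 'SWSWSWS' from pos 8. Output: "SYSYSYQWSWSWSWSSSWSWSWS"
Token 10: backref(off=1, len=1). Copied 'S' from pos 22. Output: "SYSYSYQWSWSWSWSSSWSWSWSS"

Answer: SYSYSYQWSWSWSWSSSWSWSWSS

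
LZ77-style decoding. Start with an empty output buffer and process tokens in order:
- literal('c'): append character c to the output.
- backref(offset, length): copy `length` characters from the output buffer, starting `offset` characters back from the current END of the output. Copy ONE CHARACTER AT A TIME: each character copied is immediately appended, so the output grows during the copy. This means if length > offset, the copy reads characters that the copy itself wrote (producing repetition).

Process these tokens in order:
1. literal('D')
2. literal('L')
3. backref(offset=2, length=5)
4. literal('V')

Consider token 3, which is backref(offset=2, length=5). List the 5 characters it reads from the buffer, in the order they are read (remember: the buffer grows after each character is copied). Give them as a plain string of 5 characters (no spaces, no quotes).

Answer: DLDLD

Derivation:
Token 1: literal('D'). Output: "D"
Token 2: literal('L'). Output: "DL"
Token 3: backref(off=2, len=5). Buffer before: "DL" (len 2)
  byte 1: read out[0]='D', append. Buffer now: "DLD"
  byte 2: read out[1]='L', append. Buffer now: "DLDL"
  byte 3: read out[2]='D', append. Buffer now: "DLDLD"
  byte 4: read out[3]='L', append. Buffer now: "DLDLDL"
  byte 5: read out[4]='D', append. Buffer now: "DLDLDLD"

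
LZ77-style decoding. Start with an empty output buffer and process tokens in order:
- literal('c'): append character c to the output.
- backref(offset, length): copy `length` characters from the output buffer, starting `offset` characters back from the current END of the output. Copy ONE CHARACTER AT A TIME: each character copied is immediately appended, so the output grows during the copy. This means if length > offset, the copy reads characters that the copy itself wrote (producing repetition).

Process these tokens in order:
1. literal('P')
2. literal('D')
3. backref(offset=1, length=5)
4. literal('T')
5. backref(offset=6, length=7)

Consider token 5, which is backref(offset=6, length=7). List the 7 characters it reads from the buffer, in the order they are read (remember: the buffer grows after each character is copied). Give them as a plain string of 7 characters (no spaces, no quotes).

Token 1: literal('P'). Output: "P"
Token 2: literal('D'). Output: "PD"
Token 3: backref(off=1, len=5) (overlapping!). Copied 'DDDDD' from pos 1. Output: "PDDDDDD"
Token 4: literal('T'). Output: "PDDDDDDT"
Token 5: backref(off=6, len=7). Buffer before: "PDDDDDDT" (len 8)
  byte 1: read out[2]='D', append. Buffer now: "PDDDDDDTD"
  byte 2: read out[3]='D', append. Buffer now: "PDDDDDDTDD"
  byte 3: read out[4]='D', append. Buffer now: "PDDDDDDTDDD"
  byte 4: read out[5]='D', append. Buffer now: "PDDDDDDTDDDD"
  byte 5: read out[6]='D', append. Buffer now: "PDDDDDDTDDDDD"
  byte 6: read out[7]='T', append. Buffer now: "PDDDDDDTDDDDDT"
  byte 7: read out[8]='D', append. Buffer now: "PDDDDDDTDDDDDTD"

Answer: DDDDDTD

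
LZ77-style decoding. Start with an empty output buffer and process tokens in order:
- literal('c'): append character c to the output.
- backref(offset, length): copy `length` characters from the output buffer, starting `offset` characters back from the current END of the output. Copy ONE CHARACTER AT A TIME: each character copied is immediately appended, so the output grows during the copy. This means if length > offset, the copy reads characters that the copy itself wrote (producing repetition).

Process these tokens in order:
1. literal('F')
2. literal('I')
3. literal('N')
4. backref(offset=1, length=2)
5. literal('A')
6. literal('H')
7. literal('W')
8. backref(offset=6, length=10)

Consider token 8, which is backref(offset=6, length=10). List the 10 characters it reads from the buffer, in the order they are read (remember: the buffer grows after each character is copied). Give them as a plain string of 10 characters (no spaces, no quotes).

Answer: NNNAHWNNNA

Derivation:
Token 1: literal('F'). Output: "F"
Token 2: literal('I'). Output: "FI"
Token 3: literal('N'). Output: "FIN"
Token 4: backref(off=1, len=2) (overlapping!). Copied 'NN' from pos 2. Output: "FINNN"
Token 5: literal('A'). Output: "FINNNA"
Token 6: literal('H'). Output: "FINNNAH"
Token 7: literal('W'). Output: "FINNNAHW"
Token 8: backref(off=6, len=10). Buffer before: "FINNNAHW" (len 8)
  byte 1: read out[2]='N', append. Buffer now: "FINNNAHWN"
  byte 2: read out[3]='N', append. Buffer now: "FINNNAHWNN"
  byte 3: read out[4]='N', append. Buffer now: "FINNNAHWNNN"
  byte 4: read out[5]='A', append. Buffer now: "FINNNAHWNNNA"
  byte 5: read out[6]='H', append. Buffer now: "FINNNAHWNNNAH"
  byte 6: read out[7]='W', append. Buffer now: "FINNNAHWNNNAHW"
  byte 7: read out[8]='N', append. Buffer now: "FINNNAHWNNNAHWN"
  byte 8: read out[9]='N', append. Buffer now: "FINNNAHWNNNAHWNN"
  byte 9: read out[10]='N', append. Buffer now: "FINNNAHWNNNAHWNNN"
  byte 10: read out[11]='A', append. Buffer now: "FINNNAHWNNNAHWNNNA"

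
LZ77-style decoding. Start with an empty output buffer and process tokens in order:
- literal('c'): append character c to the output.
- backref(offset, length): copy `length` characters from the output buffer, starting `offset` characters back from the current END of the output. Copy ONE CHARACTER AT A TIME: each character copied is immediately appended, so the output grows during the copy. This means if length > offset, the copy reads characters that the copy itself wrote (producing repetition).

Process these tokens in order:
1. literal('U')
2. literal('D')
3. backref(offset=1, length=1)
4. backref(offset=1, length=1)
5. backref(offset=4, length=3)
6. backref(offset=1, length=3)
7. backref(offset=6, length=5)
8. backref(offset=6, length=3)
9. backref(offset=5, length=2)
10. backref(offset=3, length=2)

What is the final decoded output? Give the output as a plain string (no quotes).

Answer: UDDDUDDDDDUDDDDDUDDDDD

Derivation:
Token 1: literal('U'). Output: "U"
Token 2: literal('D'). Output: "UD"
Token 3: backref(off=1, len=1). Copied 'D' from pos 1. Output: "UDD"
Token 4: backref(off=1, len=1). Copied 'D' from pos 2. Output: "UDDD"
Token 5: backref(off=4, len=3). Copied 'UDD' from pos 0. Output: "UDDDUDD"
Token 6: backref(off=1, len=3) (overlapping!). Copied 'DDD' from pos 6. Output: "UDDDUDDDDD"
Token 7: backref(off=6, len=5). Copied 'UDDDD' from pos 4. Output: "UDDDUDDDDDUDDDD"
Token 8: backref(off=6, len=3). Copied 'DUD' from pos 9. Output: "UDDDUDDDDDUDDDDDUD"
Token 9: backref(off=5, len=2). Copied 'DD' from pos 13. Output: "UDDDUDDDDDUDDDDDUDDD"
Token 10: backref(off=3, len=2). Copied 'DD' from pos 17. Output: "UDDDUDDDDDUDDDDDUDDDDD"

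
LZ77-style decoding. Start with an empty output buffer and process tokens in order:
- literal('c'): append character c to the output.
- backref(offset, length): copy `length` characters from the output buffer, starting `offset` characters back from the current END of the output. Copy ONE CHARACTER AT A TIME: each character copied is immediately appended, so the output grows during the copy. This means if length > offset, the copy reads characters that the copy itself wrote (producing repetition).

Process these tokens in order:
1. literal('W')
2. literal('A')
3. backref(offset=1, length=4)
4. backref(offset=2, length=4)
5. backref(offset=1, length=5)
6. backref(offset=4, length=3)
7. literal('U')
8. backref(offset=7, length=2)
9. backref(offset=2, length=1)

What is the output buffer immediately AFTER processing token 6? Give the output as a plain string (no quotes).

Token 1: literal('W'). Output: "W"
Token 2: literal('A'). Output: "WA"
Token 3: backref(off=1, len=4) (overlapping!). Copied 'AAAA' from pos 1. Output: "WAAAAA"
Token 4: backref(off=2, len=4) (overlapping!). Copied 'AAAA' from pos 4. Output: "WAAAAAAAAA"
Token 5: backref(off=1, len=5) (overlapping!). Copied 'AAAAA' from pos 9. Output: "WAAAAAAAAAAAAAA"
Token 6: backref(off=4, len=3). Copied 'AAA' from pos 11. Output: "WAAAAAAAAAAAAAAAAA"

Answer: WAAAAAAAAAAAAAAAAA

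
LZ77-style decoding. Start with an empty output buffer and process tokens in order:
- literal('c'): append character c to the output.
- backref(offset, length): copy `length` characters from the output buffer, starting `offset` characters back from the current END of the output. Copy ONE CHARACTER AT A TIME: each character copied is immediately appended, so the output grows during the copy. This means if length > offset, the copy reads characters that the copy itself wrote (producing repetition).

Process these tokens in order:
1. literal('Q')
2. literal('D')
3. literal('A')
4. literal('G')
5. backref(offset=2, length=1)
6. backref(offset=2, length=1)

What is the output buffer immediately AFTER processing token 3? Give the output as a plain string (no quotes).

Token 1: literal('Q'). Output: "Q"
Token 2: literal('D'). Output: "QD"
Token 3: literal('A'). Output: "QDA"

Answer: QDA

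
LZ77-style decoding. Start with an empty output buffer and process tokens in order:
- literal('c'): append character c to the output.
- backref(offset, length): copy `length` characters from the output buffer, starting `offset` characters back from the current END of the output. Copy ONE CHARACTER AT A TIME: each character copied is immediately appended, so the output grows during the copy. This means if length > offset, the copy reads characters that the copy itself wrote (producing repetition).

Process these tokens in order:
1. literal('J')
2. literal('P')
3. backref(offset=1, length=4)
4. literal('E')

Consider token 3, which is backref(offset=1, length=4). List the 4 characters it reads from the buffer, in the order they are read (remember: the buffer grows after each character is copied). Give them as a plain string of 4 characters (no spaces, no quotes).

Answer: PPPP

Derivation:
Token 1: literal('J'). Output: "J"
Token 2: literal('P'). Output: "JP"
Token 3: backref(off=1, len=4). Buffer before: "JP" (len 2)
  byte 1: read out[1]='P', append. Buffer now: "JPP"
  byte 2: read out[2]='P', append. Buffer now: "JPPP"
  byte 3: read out[3]='P', append. Buffer now: "JPPPP"
  byte 4: read out[4]='P', append. Buffer now: "JPPPPP"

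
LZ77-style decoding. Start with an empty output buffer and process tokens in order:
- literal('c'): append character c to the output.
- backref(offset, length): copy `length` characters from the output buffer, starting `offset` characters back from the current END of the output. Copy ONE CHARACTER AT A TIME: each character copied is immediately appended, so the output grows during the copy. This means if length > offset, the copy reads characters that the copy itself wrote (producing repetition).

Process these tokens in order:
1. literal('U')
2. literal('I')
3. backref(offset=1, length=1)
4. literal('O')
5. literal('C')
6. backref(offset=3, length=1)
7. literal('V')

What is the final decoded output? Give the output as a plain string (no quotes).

Token 1: literal('U'). Output: "U"
Token 2: literal('I'). Output: "UI"
Token 3: backref(off=1, len=1). Copied 'I' from pos 1. Output: "UII"
Token 4: literal('O'). Output: "UIIO"
Token 5: literal('C'). Output: "UIIOC"
Token 6: backref(off=3, len=1). Copied 'I' from pos 2. Output: "UIIOCI"
Token 7: literal('V'). Output: "UIIOCIV"

Answer: UIIOCIV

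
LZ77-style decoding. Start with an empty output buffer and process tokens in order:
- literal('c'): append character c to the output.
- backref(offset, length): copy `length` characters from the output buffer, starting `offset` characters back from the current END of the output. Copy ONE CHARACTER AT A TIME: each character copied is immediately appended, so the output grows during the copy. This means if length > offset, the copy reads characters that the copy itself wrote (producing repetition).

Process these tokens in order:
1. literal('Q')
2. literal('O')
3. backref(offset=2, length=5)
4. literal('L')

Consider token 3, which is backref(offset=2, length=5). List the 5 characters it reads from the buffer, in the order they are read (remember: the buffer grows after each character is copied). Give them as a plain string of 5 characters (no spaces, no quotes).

Answer: QOQOQ

Derivation:
Token 1: literal('Q'). Output: "Q"
Token 2: literal('O'). Output: "QO"
Token 3: backref(off=2, len=5). Buffer before: "QO" (len 2)
  byte 1: read out[0]='Q', append. Buffer now: "QOQ"
  byte 2: read out[1]='O', append. Buffer now: "QOQO"
  byte 3: read out[2]='Q', append. Buffer now: "QOQOQ"
  byte 4: read out[3]='O', append. Buffer now: "QOQOQO"
  byte 5: read out[4]='Q', append. Buffer now: "QOQOQOQ"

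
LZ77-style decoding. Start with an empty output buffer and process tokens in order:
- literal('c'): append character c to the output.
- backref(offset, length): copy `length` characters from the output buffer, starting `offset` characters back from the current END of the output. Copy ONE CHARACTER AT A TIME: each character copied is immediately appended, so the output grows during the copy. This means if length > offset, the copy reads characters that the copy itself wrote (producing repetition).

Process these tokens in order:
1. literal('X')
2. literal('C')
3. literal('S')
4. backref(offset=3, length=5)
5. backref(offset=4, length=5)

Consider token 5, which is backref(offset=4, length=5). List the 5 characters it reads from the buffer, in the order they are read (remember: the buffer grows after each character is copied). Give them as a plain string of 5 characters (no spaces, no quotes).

Answer: CSXCC

Derivation:
Token 1: literal('X'). Output: "X"
Token 2: literal('C'). Output: "XC"
Token 3: literal('S'). Output: "XCS"
Token 4: backref(off=3, len=5) (overlapping!). Copied 'XCSXC' from pos 0. Output: "XCSXCSXC"
Token 5: backref(off=4, len=5). Buffer before: "XCSXCSXC" (len 8)
  byte 1: read out[4]='C', append. Buffer now: "XCSXCSXCC"
  byte 2: read out[5]='S', append. Buffer now: "XCSXCSXCCS"
  byte 3: read out[6]='X', append. Buffer now: "XCSXCSXCCSX"
  byte 4: read out[7]='C', append. Buffer now: "XCSXCSXCCSXC"
  byte 5: read out[8]='C', append. Buffer now: "XCSXCSXCCSXCC"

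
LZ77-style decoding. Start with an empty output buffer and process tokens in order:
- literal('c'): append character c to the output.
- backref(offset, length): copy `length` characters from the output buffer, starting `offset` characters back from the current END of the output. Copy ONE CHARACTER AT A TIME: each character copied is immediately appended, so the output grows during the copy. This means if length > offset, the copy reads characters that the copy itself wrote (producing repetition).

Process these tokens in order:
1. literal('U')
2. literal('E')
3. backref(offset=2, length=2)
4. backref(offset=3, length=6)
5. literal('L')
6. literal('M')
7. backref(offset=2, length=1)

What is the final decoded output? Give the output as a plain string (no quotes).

Token 1: literal('U'). Output: "U"
Token 2: literal('E'). Output: "UE"
Token 3: backref(off=2, len=2). Copied 'UE' from pos 0. Output: "UEUE"
Token 4: backref(off=3, len=6) (overlapping!). Copied 'EUEEUE' from pos 1. Output: "UEUEEUEEUE"
Token 5: literal('L'). Output: "UEUEEUEEUEL"
Token 6: literal('M'). Output: "UEUEEUEEUELM"
Token 7: backref(off=2, len=1). Copied 'L' from pos 10. Output: "UEUEEUEEUELML"

Answer: UEUEEUEEUELML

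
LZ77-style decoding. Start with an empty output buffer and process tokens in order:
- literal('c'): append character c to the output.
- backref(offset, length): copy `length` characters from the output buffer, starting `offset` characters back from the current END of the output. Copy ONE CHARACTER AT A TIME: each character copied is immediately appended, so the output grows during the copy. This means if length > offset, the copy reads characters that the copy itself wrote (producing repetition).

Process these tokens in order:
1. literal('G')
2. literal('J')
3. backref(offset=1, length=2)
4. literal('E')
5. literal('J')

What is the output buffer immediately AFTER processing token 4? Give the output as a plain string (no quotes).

Token 1: literal('G'). Output: "G"
Token 2: literal('J'). Output: "GJ"
Token 3: backref(off=1, len=2) (overlapping!). Copied 'JJ' from pos 1. Output: "GJJJ"
Token 4: literal('E'). Output: "GJJJE"

Answer: GJJJE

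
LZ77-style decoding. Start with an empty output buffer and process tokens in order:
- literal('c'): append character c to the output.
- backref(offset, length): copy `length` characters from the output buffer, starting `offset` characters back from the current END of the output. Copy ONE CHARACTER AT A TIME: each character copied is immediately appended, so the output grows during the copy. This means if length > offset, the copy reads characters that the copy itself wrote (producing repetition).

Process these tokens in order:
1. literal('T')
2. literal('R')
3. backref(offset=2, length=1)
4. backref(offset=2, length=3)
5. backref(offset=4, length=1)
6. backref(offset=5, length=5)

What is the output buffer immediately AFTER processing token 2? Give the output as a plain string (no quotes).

Answer: TR

Derivation:
Token 1: literal('T'). Output: "T"
Token 2: literal('R'). Output: "TR"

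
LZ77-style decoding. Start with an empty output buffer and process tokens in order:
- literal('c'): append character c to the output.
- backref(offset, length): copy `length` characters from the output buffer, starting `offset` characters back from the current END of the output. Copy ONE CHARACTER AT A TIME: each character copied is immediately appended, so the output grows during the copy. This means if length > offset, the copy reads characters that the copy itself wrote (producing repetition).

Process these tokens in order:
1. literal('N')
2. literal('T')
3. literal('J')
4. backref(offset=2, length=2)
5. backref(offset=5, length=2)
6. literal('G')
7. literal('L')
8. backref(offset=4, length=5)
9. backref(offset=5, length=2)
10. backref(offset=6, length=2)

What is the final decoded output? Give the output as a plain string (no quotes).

Answer: NTJTJNTGLNTGLNNTTG

Derivation:
Token 1: literal('N'). Output: "N"
Token 2: literal('T'). Output: "NT"
Token 3: literal('J'). Output: "NTJ"
Token 4: backref(off=2, len=2). Copied 'TJ' from pos 1. Output: "NTJTJ"
Token 5: backref(off=5, len=2). Copied 'NT' from pos 0. Output: "NTJTJNT"
Token 6: literal('G'). Output: "NTJTJNTG"
Token 7: literal('L'). Output: "NTJTJNTGL"
Token 8: backref(off=4, len=5) (overlapping!). Copied 'NTGLN' from pos 5. Output: "NTJTJNTGLNTGLN"
Token 9: backref(off=5, len=2). Copied 'NT' from pos 9. Output: "NTJTJNTGLNTGLNNT"
Token 10: backref(off=6, len=2). Copied 'TG' from pos 10. Output: "NTJTJNTGLNTGLNNTTG"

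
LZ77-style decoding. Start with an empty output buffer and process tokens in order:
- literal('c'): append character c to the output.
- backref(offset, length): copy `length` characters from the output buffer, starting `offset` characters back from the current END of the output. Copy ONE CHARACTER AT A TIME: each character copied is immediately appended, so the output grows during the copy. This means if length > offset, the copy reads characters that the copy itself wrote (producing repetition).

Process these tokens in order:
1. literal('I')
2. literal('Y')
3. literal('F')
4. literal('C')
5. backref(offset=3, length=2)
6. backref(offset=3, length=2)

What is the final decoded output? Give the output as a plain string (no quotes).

Answer: IYFCYFCY

Derivation:
Token 1: literal('I'). Output: "I"
Token 2: literal('Y'). Output: "IY"
Token 3: literal('F'). Output: "IYF"
Token 4: literal('C'). Output: "IYFC"
Token 5: backref(off=3, len=2). Copied 'YF' from pos 1. Output: "IYFCYF"
Token 6: backref(off=3, len=2). Copied 'CY' from pos 3. Output: "IYFCYFCY"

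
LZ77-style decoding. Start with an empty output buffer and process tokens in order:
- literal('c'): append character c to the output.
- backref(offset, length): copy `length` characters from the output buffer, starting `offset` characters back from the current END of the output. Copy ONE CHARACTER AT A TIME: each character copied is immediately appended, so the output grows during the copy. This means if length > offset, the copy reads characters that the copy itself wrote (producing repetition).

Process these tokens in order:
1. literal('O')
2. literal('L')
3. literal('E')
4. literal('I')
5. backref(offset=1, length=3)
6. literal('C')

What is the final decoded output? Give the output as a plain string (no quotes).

Token 1: literal('O'). Output: "O"
Token 2: literal('L'). Output: "OL"
Token 3: literal('E'). Output: "OLE"
Token 4: literal('I'). Output: "OLEI"
Token 5: backref(off=1, len=3) (overlapping!). Copied 'III' from pos 3. Output: "OLEIIII"
Token 6: literal('C'). Output: "OLEIIIIC"

Answer: OLEIIIIC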